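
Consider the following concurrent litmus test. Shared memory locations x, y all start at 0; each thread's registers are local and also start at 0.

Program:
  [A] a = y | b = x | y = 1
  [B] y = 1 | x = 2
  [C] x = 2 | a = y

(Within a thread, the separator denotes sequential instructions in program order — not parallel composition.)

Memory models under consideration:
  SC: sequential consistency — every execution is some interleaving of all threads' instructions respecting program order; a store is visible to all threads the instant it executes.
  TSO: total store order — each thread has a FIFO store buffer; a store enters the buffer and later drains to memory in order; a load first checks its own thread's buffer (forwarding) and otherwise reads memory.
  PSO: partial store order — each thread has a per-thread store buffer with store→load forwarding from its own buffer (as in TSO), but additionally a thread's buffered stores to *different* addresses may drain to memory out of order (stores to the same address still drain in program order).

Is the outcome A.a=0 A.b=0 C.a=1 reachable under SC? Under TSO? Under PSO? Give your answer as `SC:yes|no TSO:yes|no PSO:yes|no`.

SC:yes TSO:yes PSO:yes

outcome vector order: (A.a,A.b,C.a)
SC: 7 outcomes — {000, 001, 020, 021, 101, 120, 121}
TSO: 8 outcomes — {000, 001, 020, 021, 100, 101, 120, 121}
PSO: 8 outcomes — {000, 001, 020, 021, 100, 101, 120, 121}
target 001 ∈ {SC,TSO,PSO}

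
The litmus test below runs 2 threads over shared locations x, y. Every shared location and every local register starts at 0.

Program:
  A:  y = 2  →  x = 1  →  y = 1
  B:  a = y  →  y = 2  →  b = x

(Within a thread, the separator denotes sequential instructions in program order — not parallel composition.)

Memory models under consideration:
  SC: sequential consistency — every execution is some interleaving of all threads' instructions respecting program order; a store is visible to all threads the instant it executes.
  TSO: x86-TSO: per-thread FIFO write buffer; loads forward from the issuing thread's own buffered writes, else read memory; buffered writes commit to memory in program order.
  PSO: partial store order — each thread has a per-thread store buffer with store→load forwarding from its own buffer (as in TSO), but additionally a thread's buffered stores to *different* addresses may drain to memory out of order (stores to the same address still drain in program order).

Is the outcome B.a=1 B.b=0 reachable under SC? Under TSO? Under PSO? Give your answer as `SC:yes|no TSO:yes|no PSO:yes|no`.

SC:no TSO:no PSO:yes

outcome vector order: (B.a,B.b)
[SC] allowed = {00 01 11 20 21}
[TSO] allowed = {00 01 11 20 21}
[PSO] allowed = {00 01 10 11 20 21}
target 10 ∈ {PSO}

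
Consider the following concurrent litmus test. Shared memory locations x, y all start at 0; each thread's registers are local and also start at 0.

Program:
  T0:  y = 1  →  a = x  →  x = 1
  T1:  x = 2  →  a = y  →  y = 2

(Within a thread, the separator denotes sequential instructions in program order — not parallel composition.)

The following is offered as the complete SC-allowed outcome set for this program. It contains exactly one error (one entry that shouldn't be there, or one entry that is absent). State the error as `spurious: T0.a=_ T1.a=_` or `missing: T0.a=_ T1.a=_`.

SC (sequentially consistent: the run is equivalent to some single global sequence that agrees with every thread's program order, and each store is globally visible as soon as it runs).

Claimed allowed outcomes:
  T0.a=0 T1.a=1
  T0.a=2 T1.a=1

outcome vector order: (T0.a,T1.a)
[SC] allowed = {(0,1) (2,0) (2,1)}
SC∖claimed = {(2,0)}

missing: T0.a=2 T1.a=0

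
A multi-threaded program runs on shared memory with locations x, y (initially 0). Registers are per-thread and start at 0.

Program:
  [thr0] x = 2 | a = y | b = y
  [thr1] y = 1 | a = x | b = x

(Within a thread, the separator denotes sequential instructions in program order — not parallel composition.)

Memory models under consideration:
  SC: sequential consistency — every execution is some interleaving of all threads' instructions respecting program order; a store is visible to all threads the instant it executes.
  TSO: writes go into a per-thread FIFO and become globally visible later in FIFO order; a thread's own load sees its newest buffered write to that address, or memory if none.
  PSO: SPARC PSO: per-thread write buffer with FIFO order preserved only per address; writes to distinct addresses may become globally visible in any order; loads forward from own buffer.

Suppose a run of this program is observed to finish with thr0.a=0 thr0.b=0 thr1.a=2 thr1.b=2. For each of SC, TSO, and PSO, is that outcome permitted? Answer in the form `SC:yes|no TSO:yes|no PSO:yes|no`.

SC:yes TSO:yes PSO:yes

outcome vector order: (thr0.a,thr0.b,thr1.a,thr1.b)
[SC] allowed = {<0 0 2 2>; <0 1 2 2>; <1 1 0 0>; <1 1 0 2>; <1 1 2 2>}
[TSO] allowed = {<0 0 0 0>; <0 0 0 2>; <0 0 2 2>; <0 1 0 0>; <0 1 0 2>; <0 1 2 2>; <1 1 0 0>; <1 1 0 2>; <1 1 2 2>}
[PSO] allowed = {<0 0 0 0>; <0 0 0 2>; <0 0 2 2>; <0 1 0 0>; <0 1 0 2>; <0 1 2 2>; <1 1 0 0>; <1 1 0 2>; <1 1 2 2>}
target <0 0 2 2> ∈ {SC,TSO,PSO}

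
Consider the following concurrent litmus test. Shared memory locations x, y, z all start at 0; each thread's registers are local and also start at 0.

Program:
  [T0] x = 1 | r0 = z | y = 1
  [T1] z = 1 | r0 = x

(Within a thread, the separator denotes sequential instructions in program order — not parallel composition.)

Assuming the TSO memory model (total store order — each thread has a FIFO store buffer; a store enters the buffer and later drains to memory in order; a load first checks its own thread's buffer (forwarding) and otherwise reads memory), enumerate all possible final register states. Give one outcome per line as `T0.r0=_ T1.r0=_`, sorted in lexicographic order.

T0.r0=0 T1.r0=0
T0.r0=0 T1.r0=1
T0.r0=1 T1.r0=0
T0.r0=1 T1.r0=1

outcome vector order: (T0.r0,T1.r0)
|TSO outcomes| = 4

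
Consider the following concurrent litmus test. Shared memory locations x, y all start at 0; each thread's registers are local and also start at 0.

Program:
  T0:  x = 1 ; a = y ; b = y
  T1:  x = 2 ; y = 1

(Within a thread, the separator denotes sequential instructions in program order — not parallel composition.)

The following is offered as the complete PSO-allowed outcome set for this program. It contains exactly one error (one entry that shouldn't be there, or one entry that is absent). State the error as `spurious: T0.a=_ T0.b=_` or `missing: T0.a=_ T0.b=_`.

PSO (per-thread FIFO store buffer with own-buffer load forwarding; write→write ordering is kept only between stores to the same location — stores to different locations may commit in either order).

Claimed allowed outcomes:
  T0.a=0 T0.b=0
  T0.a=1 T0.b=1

missing: T0.a=0 T0.b=1

outcome vector order: (T0.a,T0.b)
PSO: 3 outcomes — {(0,0); (0,1); (1,1)}
PSO∖claimed = {(0,1)}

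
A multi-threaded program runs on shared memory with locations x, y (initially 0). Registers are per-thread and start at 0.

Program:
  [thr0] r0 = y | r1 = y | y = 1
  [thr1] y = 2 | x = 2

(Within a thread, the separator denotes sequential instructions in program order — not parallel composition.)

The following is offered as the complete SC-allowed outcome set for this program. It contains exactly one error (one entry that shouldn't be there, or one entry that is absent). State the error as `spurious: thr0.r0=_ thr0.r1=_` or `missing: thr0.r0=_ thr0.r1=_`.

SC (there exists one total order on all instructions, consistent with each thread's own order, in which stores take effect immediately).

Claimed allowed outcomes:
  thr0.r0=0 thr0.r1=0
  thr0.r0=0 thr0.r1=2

missing: thr0.r0=2 thr0.r1=2

outcome vector order: (thr0.r0,thr0.r1)
[SC] allowed = {00 02 22}
SC∖claimed = {22}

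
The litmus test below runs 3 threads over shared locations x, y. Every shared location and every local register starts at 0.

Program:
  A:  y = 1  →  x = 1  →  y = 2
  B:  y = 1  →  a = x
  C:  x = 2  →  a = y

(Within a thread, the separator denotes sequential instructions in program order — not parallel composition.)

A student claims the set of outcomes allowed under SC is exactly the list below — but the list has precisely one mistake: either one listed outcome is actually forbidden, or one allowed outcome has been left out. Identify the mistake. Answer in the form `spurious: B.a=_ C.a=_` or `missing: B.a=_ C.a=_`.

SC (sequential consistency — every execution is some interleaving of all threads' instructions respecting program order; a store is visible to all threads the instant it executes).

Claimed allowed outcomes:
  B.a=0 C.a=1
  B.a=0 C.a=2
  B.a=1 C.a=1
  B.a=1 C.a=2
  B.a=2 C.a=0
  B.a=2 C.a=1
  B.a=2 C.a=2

missing: B.a=1 C.a=0

outcome vector order: (B.a,C.a)
SC (8): 0/1 0/2 1/0 1/1 1/2 2/0 2/1 2/2
SC∖claimed = {1/0}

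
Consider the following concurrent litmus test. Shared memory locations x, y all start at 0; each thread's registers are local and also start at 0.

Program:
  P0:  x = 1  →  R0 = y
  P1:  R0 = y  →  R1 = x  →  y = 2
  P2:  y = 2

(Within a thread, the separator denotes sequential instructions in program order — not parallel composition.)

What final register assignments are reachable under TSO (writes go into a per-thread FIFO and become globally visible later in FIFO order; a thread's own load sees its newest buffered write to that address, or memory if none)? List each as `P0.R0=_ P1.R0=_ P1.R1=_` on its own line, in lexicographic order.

P0.R0=0 P1.R0=0 P1.R1=0
P0.R0=0 P1.R0=0 P1.R1=1
P0.R0=0 P1.R0=2 P1.R1=0
P0.R0=0 P1.R0=2 P1.R1=1
P0.R0=2 P1.R0=0 P1.R1=0
P0.R0=2 P1.R0=0 P1.R1=1
P0.R0=2 P1.R0=2 P1.R1=0
P0.R0=2 P1.R0=2 P1.R1=1

outcome vector order: (P0.R0,P1.R0,P1.R1)
|TSO outcomes| = 8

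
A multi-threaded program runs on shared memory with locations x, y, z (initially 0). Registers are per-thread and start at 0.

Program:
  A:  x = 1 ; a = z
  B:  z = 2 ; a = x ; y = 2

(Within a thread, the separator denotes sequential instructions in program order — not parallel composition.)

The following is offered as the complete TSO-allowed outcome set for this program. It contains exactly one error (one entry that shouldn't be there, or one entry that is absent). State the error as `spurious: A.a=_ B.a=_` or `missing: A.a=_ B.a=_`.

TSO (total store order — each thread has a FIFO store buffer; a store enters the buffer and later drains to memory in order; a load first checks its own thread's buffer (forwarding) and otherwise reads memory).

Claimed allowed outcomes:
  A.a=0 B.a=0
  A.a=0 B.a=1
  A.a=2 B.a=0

missing: A.a=2 B.a=1

outcome vector order: (A.a,B.a)
TSO: 4 outcomes — {(0,0), (0,1), (2,0), (2,1)}
TSO∖claimed = {(2,1)}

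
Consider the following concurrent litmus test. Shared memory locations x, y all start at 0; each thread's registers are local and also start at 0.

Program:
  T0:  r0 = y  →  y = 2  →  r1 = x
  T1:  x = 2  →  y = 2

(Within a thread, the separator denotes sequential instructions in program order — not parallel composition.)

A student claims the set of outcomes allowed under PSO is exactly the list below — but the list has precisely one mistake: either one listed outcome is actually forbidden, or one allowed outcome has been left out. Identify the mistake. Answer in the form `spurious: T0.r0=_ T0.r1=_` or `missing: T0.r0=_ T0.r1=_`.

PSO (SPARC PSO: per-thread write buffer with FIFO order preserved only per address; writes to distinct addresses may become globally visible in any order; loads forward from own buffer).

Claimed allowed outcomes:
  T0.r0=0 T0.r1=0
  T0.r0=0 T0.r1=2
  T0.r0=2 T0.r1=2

outcome vector order: (T0.r0,T0.r1)
[PSO] allowed = {00 02 20 22}
PSO∖claimed = {20}

missing: T0.r0=2 T0.r1=0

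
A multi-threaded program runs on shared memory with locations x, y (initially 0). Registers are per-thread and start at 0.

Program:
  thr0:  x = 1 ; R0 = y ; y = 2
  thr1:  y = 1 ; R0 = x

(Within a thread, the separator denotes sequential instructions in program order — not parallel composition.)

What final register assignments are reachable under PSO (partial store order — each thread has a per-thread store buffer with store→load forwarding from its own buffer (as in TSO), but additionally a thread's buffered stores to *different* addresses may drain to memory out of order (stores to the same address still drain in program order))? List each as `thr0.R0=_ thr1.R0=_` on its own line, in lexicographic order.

thr0.R0=0 thr1.R0=0
thr0.R0=0 thr1.R0=1
thr0.R0=1 thr1.R0=0
thr0.R0=1 thr1.R0=1

outcome vector order: (thr0.R0,thr1.R0)
|PSO outcomes| = 4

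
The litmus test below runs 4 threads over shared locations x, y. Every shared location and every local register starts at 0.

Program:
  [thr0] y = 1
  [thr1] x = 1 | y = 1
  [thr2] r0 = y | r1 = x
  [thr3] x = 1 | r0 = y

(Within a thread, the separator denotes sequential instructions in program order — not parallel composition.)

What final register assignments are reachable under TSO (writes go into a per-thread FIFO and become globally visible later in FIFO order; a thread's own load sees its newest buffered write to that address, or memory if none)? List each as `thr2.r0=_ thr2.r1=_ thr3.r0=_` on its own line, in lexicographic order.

thr2.r0=0 thr2.r1=0 thr3.r0=0
thr2.r0=0 thr2.r1=0 thr3.r0=1
thr2.r0=0 thr2.r1=1 thr3.r0=0
thr2.r0=0 thr2.r1=1 thr3.r0=1
thr2.r0=1 thr2.r1=0 thr3.r0=0
thr2.r0=1 thr2.r1=0 thr3.r0=1
thr2.r0=1 thr2.r1=1 thr3.r0=0
thr2.r0=1 thr2.r1=1 thr3.r0=1

outcome vector order: (thr2.r0,thr2.r1,thr3.r0)
|TSO outcomes| = 8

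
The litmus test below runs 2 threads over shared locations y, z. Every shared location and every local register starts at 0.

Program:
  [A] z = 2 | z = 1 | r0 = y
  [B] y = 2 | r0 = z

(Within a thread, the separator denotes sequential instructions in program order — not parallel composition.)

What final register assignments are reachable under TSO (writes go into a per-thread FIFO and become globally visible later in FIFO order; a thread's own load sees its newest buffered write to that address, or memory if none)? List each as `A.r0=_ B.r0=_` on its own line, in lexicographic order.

A.r0=0 B.r0=0
A.r0=0 B.r0=1
A.r0=0 B.r0=2
A.r0=2 B.r0=0
A.r0=2 B.r0=1
A.r0=2 B.r0=2

outcome vector order: (A.r0,B.r0)
|TSO outcomes| = 6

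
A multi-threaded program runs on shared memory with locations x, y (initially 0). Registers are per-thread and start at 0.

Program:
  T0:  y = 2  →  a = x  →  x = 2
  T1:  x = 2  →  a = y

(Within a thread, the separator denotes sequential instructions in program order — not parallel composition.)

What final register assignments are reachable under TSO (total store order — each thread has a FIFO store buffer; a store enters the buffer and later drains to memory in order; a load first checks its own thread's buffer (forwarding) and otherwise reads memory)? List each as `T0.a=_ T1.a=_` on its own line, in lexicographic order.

outcome vector order: (T0.a,T1.a)
|TSO outcomes| = 4

T0.a=0 T1.a=0
T0.a=0 T1.a=2
T0.a=2 T1.a=0
T0.a=2 T1.a=2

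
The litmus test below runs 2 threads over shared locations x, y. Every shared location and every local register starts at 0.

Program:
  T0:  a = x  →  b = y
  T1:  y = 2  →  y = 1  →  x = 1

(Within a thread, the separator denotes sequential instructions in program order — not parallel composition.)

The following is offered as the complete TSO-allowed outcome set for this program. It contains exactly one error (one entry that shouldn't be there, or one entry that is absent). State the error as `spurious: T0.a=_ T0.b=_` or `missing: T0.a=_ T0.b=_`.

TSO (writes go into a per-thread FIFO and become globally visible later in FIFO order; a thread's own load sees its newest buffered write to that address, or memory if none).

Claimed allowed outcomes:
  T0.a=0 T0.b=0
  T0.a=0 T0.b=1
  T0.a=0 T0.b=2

missing: T0.a=1 T0.b=1

outcome vector order: (T0.a,T0.b)
TSO: 4 outcomes — {<0 0> <0 1> <0 2> <1 1>}
TSO∖claimed = {<1 1>}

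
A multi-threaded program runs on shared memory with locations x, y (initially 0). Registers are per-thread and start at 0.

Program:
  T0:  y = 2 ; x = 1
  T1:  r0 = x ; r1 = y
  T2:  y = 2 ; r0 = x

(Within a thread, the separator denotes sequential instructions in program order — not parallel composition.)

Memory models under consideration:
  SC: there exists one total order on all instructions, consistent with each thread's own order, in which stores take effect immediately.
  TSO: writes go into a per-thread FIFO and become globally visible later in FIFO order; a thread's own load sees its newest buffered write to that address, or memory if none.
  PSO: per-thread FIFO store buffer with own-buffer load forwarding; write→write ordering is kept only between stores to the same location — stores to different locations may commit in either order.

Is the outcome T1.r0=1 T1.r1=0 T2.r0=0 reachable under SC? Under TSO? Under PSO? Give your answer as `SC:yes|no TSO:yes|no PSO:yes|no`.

outcome vector order: (T1.r0,T1.r1,T2.r0)
under SC → <0 0 0>; <0 0 1>; <0 2 0>; <0 2 1>; <1 2 0>; <1 2 1>
under TSO → <0 0 0>; <0 0 1>; <0 2 0>; <0 2 1>; <1 2 0>; <1 2 1>
under PSO → <0 0 0>; <0 0 1>; <0 2 0>; <0 2 1>; <1 0 0>; <1 0 1>; <1 2 0>; <1 2 1>
target <1 0 0> ∈ {PSO}

SC:no TSO:no PSO:yes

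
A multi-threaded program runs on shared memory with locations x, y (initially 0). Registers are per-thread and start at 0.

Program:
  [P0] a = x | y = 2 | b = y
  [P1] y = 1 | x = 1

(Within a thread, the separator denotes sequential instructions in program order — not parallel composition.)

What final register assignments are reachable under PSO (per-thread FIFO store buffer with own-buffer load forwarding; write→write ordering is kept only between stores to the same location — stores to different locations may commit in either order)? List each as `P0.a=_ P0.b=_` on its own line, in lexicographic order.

outcome vector order: (P0.a,P0.b)
|PSO outcomes| = 4

P0.a=0 P0.b=1
P0.a=0 P0.b=2
P0.a=1 P0.b=1
P0.a=1 P0.b=2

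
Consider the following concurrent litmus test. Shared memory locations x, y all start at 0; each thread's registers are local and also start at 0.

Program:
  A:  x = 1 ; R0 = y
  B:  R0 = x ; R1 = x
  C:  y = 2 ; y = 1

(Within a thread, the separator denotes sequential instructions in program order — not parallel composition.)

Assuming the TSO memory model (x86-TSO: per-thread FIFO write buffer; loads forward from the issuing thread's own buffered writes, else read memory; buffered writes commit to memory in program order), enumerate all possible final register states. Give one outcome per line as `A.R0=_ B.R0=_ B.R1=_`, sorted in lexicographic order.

A.R0=0 B.R0=0 B.R1=0
A.R0=0 B.R0=0 B.R1=1
A.R0=0 B.R0=1 B.R1=1
A.R0=1 B.R0=0 B.R1=0
A.R0=1 B.R0=0 B.R1=1
A.R0=1 B.R0=1 B.R1=1
A.R0=2 B.R0=0 B.R1=0
A.R0=2 B.R0=0 B.R1=1
A.R0=2 B.R0=1 B.R1=1

outcome vector order: (A.R0,B.R0,B.R1)
|TSO outcomes| = 9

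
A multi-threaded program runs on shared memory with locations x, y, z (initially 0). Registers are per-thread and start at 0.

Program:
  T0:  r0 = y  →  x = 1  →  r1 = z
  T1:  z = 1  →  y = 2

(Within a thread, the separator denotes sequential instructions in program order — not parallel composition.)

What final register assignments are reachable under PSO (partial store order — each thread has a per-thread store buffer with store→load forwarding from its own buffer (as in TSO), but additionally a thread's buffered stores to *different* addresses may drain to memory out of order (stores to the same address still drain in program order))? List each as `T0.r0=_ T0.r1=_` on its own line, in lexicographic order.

outcome vector order: (T0.r0,T0.r1)
|PSO outcomes| = 4

T0.r0=0 T0.r1=0
T0.r0=0 T0.r1=1
T0.r0=2 T0.r1=0
T0.r0=2 T0.r1=1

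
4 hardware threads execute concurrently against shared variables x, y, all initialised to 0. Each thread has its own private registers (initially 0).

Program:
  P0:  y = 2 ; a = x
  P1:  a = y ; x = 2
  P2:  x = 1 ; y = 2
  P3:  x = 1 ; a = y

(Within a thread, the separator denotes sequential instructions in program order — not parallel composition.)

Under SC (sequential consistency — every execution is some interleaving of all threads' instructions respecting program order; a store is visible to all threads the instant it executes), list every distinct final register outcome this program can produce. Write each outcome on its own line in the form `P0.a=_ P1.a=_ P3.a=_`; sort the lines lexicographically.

outcome vector order: (P0.a,P1.a,P3.a)
|SC outcomes| = 10

P0.a=0 P1.a=0 P3.a=2
P0.a=0 P1.a=2 P3.a=2
P0.a=1 P1.a=0 P3.a=0
P0.a=1 P1.a=0 P3.a=2
P0.a=1 P1.a=2 P3.a=0
P0.a=1 P1.a=2 P3.a=2
P0.a=2 P1.a=0 P3.a=0
P0.a=2 P1.a=0 P3.a=2
P0.a=2 P1.a=2 P3.a=0
P0.a=2 P1.a=2 P3.a=2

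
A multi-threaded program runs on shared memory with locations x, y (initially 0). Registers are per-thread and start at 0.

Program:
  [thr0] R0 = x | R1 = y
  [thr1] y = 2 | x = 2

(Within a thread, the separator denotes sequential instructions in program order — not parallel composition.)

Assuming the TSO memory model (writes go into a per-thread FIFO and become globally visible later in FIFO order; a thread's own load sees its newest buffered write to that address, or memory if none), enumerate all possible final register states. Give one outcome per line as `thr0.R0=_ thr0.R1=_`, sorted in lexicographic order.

outcome vector order: (thr0.R0,thr0.R1)
|TSO outcomes| = 3

thr0.R0=0 thr0.R1=0
thr0.R0=0 thr0.R1=2
thr0.R0=2 thr0.R1=2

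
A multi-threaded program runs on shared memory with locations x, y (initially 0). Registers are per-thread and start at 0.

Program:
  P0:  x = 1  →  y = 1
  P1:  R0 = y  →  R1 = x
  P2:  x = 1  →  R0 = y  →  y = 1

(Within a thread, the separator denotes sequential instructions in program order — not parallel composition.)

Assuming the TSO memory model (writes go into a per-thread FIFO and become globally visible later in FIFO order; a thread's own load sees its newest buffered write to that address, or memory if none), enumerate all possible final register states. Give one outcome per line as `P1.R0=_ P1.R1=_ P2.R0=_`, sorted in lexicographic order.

P1.R0=0 P1.R1=0 P2.R0=0
P1.R0=0 P1.R1=0 P2.R0=1
P1.R0=0 P1.R1=1 P2.R0=0
P1.R0=0 P1.R1=1 P2.R0=1
P1.R0=1 P1.R1=1 P2.R0=0
P1.R0=1 P1.R1=1 P2.R0=1

outcome vector order: (P1.R0,P1.R1,P2.R0)
|TSO outcomes| = 6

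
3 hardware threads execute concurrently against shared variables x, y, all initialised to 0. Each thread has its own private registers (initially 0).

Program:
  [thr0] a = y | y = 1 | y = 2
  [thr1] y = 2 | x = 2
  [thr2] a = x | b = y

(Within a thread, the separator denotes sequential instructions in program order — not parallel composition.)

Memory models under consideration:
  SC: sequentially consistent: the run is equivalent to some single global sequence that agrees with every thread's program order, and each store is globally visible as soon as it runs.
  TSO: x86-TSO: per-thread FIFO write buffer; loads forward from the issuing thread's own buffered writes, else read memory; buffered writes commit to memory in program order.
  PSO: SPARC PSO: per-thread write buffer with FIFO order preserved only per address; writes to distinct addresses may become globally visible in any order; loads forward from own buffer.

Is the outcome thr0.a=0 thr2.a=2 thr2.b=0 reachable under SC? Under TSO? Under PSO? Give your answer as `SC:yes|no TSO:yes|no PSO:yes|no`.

SC:no TSO:no PSO:yes

outcome vector order: (thr0.a,thr2.a,thr2.b)
under SC → <0 0 0>; <0 0 1>; <0 0 2>; <0 2 1>; <0 2 2>; <2 0 0>; <2 0 1>; <2 0 2>; <2 2 1>; <2 2 2>
under TSO → <0 0 0>; <0 0 1>; <0 0 2>; <0 2 1>; <0 2 2>; <2 0 0>; <2 0 1>; <2 0 2>; <2 2 1>; <2 2 2>
under PSO → <0 0 0>; <0 0 1>; <0 0 2>; <0 2 0>; <0 2 1>; <0 2 2>; <2 0 0>; <2 0 1>; <2 0 2>; <2 2 0>; <2 2 1>; <2 2 2>
target <0 2 0> ∈ {PSO}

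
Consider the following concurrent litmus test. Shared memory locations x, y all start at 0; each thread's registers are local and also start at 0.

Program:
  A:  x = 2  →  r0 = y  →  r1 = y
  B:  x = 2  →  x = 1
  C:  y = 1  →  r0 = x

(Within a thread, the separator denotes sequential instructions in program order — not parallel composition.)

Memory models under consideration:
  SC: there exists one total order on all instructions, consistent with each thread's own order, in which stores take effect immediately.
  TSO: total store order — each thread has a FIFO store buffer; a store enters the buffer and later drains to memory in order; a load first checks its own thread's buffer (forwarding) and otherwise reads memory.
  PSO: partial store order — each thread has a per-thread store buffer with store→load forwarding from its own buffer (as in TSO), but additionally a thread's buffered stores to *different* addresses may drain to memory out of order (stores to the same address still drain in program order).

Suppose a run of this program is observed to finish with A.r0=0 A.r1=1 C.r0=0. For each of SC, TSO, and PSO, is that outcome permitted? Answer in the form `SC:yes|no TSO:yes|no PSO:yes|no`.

outcome vector order: (A.r0,A.r1,C.r0)
SC: 7 outcomes — {(0,0,1), (0,0,2), (0,1,1), (0,1,2), (1,1,0), (1,1,1), (1,1,2)}
TSO: 9 outcomes — {(0,0,0), (0,0,1), (0,0,2), (0,1,0), (0,1,1), (0,1,2), (1,1,0), (1,1,1), (1,1,2)}
PSO: 9 outcomes — {(0,0,0), (0,0,1), (0,0,2), (0,1,0), (0,1,1), (0,1,2), (1,1,0), (1,1,1), (1,1,2)}
target (0,1,0) ∈ {TSO,PSO}

SC:no TSO:yes PSO:yes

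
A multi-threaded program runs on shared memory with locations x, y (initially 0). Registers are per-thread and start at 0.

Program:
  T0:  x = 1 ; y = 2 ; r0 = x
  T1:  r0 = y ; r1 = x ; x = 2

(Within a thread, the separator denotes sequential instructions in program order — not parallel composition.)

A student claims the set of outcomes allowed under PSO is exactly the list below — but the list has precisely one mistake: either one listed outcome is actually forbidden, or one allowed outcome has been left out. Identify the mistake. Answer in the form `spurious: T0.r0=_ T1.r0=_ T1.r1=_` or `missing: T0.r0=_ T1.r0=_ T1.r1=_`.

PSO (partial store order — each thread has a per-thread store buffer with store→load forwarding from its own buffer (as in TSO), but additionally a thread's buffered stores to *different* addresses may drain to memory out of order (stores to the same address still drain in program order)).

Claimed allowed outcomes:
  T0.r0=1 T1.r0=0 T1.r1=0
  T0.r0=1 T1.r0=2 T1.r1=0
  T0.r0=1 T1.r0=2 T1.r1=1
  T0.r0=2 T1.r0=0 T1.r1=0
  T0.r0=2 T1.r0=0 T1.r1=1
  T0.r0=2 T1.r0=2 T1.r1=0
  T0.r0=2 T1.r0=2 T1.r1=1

outcome vector order: (T0.r0,T1.r0,T1.r1)
PSO: 8 outcomes — {(1,0,0) (1,0,1) (1,2,0) (1,2,1) (2,0,0) (2,0,1) (2,2,0) (2,2,1)}
PSO∖claimed = {(1,0,1)}

missing: T0.r0=1 T1.r0=0 T1.r1=1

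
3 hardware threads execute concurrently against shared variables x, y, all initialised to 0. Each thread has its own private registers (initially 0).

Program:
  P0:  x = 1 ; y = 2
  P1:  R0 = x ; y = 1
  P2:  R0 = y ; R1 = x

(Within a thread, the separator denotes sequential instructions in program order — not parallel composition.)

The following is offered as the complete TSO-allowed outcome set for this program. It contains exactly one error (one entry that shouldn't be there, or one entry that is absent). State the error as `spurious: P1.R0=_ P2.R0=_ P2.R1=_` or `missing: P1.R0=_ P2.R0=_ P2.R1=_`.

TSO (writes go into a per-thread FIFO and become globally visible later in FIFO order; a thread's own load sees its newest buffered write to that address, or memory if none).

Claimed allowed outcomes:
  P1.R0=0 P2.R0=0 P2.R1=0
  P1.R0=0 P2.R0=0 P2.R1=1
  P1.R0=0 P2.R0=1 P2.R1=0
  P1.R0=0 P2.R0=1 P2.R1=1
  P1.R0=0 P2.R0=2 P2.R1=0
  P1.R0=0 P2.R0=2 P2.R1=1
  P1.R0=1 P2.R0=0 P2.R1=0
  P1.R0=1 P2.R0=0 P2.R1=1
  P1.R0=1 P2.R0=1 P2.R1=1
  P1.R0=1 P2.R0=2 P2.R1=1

outcome vector order: (P1.R0,P2.R0,P2.R1)
TSO (9): 000 001 010 011 021 100 101 111 121
claimed∖TSO = {020}

spurious: P1.R0=0 P2.R0=2 P2.R1=0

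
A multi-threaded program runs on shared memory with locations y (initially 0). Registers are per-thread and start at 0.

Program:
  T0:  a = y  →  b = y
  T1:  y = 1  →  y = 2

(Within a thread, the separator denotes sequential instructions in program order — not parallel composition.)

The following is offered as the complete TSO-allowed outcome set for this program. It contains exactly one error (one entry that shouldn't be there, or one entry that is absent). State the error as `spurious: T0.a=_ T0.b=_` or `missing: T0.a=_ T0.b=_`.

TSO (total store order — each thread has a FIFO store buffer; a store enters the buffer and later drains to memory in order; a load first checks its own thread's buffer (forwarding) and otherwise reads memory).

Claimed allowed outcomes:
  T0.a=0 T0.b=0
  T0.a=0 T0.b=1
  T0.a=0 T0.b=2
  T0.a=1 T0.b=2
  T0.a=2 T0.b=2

missing: T0.a=1 T0.b=1

outcome vector order: (T0.a,T0.b)
[TSO] allowed = {00 01 02 11 12 22}
TSO∖claimed = {11}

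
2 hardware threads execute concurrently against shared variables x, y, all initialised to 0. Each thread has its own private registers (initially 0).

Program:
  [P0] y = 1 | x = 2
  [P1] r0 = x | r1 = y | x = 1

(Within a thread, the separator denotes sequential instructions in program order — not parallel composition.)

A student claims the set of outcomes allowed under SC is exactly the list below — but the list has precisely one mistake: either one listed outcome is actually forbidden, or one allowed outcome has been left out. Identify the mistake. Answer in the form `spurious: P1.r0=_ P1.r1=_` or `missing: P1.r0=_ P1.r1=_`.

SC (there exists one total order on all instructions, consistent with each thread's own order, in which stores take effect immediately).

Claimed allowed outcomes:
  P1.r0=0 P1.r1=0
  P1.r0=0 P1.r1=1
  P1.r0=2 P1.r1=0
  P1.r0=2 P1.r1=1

outcome vector order: (P1.r0,P1.r1)
SC (3): <0 0> <0 1> <2 1>
claimed∖SC = {<2 0>}

spurious: P1.r0=2 P1.r1=0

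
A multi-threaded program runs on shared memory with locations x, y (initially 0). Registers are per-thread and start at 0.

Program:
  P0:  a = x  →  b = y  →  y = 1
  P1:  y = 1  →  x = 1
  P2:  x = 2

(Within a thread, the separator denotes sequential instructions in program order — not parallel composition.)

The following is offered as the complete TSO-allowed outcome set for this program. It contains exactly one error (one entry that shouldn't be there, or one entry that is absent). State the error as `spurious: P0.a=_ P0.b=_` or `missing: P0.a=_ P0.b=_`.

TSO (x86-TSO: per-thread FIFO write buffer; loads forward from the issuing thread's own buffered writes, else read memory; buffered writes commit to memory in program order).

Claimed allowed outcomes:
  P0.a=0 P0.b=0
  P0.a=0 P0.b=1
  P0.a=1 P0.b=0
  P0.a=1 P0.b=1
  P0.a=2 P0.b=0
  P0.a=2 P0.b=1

spurious: P0.a=1 P0.b=0

outcome vector order: (P0.a,P0.b)
[TSO] allowed = {(0,0) (0,1) (1,1) (2,0) (2,1)}
claimed∖TSO = {(1,0)}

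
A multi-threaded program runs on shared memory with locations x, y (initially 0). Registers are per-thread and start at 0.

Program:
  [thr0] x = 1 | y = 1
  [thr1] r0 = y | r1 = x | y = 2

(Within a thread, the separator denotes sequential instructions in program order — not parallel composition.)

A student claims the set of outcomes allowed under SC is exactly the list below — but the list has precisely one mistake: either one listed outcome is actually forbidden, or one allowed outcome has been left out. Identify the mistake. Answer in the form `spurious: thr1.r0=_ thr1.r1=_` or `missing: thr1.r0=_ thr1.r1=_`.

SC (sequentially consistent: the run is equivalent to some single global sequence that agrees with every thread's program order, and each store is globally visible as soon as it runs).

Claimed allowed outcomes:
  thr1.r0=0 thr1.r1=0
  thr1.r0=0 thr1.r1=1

missing: thr1.r0=1 thr1.r1=1

outcome vector order: (thr1.r0,thr1.r1)
[SC] allowed = {(0,0); (0,1); (1,1)}
SC∖claimed = {(1,1)}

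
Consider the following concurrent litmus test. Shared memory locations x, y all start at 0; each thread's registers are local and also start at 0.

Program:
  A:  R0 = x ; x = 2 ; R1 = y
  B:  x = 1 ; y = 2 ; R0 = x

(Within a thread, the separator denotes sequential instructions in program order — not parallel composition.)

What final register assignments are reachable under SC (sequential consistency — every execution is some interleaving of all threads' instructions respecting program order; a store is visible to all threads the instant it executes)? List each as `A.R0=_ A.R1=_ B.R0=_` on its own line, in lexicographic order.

A.R0=0 A.R1=0 B.R0=1
A.R0=0 A.R1=0 B.R0=2
A.R0=0 A.R1=2 B.R0=1
A.R0=0 A.R1=2 B.R0=2
A.R0=1 A.R1=0 B.R0=2
A.R0=1 A.R1=2 B.R0=1
A.R0=1 A.R1=2 B.R0=2

outcome vector order: (A.R0,A.R1,B.R0)
|SC outcomes| = 7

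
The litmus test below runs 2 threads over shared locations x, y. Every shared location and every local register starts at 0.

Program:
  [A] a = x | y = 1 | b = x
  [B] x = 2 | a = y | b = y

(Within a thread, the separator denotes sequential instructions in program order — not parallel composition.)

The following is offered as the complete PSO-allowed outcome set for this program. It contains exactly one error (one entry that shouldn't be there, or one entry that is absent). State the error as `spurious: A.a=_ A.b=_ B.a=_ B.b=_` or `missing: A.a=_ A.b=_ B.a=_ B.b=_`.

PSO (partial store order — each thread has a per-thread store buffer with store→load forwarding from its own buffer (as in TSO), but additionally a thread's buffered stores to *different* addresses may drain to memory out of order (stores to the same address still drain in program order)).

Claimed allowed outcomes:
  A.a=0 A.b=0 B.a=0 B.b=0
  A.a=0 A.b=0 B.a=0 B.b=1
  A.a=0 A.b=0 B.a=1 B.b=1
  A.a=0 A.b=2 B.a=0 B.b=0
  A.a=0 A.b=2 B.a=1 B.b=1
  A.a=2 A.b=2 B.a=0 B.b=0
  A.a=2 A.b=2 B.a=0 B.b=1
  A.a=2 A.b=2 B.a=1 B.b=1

outcome vector order: (A.a,A.b,B.a,B.b)
PSO (9): (0,0,0,0) (0,0,0,1) (0,0,1,1) (0,2,0,0) (0,2,0,1) (0,2,1,1) (2,2,0,0) (2,2,0,1) (2,2,1,1)
PSO∖claimed = {(0,2,0,1)}

missing: A.a=0 A.b=2 B.a=0 B.b=1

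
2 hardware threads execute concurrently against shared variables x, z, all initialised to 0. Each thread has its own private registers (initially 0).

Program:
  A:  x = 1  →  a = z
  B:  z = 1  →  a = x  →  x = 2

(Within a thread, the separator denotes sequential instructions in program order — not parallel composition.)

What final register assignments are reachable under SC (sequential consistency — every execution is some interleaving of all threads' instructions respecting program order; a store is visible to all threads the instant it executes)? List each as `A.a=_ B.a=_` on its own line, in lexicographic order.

A.a=0 B.a=1
A.a=1 B.a=0
A.a=1 B.a=1

outcome vector order: (A.a,B.a)
|SC outcomes| = 3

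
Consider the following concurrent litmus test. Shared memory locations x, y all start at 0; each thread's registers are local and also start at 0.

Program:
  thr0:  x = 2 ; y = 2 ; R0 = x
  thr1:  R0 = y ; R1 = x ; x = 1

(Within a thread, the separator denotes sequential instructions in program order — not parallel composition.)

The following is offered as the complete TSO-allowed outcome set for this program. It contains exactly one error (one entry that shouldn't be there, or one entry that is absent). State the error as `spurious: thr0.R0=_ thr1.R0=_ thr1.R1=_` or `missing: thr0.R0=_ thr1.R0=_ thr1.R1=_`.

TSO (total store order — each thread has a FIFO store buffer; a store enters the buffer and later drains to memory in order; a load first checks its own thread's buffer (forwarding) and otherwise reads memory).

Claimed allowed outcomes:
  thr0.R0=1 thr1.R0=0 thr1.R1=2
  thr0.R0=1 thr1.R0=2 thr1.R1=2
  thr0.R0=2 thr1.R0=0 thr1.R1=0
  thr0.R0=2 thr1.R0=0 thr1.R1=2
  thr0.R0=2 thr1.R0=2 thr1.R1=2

outcome vector order: (thr0.R0,thr1.R0,thr1.R1)
TSO: 6 outcomes — {1/0/0 1/0/2 1/2/2 2/0/0 2/0/2 2/2/2}
TSO∖claimed = {1/0/0}

missing: thr0.R0=1 thr1.R0=0 thr1.R1=0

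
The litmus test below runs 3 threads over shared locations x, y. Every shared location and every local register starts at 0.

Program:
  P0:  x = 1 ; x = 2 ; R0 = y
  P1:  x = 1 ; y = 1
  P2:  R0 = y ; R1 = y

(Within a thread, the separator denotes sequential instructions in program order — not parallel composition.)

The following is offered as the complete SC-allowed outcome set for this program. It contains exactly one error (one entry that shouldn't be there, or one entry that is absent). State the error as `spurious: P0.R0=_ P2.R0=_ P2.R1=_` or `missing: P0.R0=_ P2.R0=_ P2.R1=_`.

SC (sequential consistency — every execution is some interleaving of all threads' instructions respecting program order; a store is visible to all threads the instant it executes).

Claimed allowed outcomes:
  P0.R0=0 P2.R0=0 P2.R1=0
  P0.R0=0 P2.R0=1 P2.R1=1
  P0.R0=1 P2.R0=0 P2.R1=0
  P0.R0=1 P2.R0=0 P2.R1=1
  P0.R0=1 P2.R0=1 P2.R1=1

missing: P0.R0=0 P2.R0=0 P2.R1=1

outcome vector order: (P0.R0,P2.R0,P2.R1)
SC (6): 000; 001; 011; 100; 101; 111
SC∖claimed = {001}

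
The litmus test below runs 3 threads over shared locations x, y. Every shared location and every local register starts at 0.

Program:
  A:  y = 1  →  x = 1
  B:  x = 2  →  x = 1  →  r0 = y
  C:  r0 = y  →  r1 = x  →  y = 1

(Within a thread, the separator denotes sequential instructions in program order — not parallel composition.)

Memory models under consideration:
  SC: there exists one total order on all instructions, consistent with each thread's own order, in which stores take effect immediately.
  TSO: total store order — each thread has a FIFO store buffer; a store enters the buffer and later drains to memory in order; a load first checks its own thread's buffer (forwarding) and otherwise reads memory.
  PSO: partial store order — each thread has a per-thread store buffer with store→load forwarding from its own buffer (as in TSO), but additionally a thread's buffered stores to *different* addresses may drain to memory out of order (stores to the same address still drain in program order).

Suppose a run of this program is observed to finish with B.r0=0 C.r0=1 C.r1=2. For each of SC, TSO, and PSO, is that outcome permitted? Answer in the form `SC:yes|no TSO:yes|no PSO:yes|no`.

outcome vector order: (B.r0,C.r0,C.r1)
SC: 10 outcomes — {<0 0 0>, <0 0 1>, <0 0 2>, <0 1 1>, <1 0 0>, <1 0 1>, <1 0 2>, <1 1 0>, <1 1 1>, <1 1 2>}
TSO: 12 outcomes — {<0 0 0>, <0 0 1>, <0 0 2>, <0 1 0>, <0 1 1>, <0 1 2>, <1 0 0>, <1 0 1>, <1 0 2>, <1 1 0>, <1 1 1>, <1 1 2>}
PSO: 12 outcomes — {<0 0 0>, <0 0 1>, <0 0 2>, <0 1 0>, <0 1 1>, <0 1 2>, <1 0 0>, <1 0 1>, <1 0 2>, <1 1 0>, <1 1 1>, <1 1 2>}
target <0 1 2> ∈ {TSO,PSO}

SC:no TSO:yes PSO:yes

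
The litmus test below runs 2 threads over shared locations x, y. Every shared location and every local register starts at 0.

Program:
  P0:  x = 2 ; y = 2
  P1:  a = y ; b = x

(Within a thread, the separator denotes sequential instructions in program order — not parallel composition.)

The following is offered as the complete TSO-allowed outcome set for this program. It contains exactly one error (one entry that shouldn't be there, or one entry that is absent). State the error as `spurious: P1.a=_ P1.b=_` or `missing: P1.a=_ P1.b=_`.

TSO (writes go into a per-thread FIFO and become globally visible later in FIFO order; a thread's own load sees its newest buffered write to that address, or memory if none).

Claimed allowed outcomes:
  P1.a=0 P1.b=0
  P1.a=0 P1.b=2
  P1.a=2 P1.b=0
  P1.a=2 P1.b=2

spurious: P1.a=2 P1.b=0

outcome vector order: (P1.a,P1.b)
under TSO → 0/0 0/2 2/2
claimed∖TSO = {2/0}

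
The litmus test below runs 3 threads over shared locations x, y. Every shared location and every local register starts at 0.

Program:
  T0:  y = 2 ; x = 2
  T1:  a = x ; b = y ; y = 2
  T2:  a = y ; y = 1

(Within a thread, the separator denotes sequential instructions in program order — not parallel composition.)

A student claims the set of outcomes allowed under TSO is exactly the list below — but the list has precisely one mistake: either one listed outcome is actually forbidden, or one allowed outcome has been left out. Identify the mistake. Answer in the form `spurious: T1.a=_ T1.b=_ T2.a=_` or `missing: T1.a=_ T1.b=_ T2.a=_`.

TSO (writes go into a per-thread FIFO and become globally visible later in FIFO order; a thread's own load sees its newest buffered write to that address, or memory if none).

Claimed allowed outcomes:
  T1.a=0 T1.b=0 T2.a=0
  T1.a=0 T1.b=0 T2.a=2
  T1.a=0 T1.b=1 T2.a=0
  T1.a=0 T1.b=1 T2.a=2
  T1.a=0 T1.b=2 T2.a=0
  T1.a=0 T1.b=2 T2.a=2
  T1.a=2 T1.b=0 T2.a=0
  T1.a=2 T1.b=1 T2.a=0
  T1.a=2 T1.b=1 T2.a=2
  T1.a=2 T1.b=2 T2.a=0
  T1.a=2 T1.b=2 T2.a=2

outcome vector order: (T1.a,T1.b,T2.a)
under TSO → (0,0,0), (0,0,2), (0,1,0), (0,1,2), (0,2,0), (0,2,2), (2,1,0), (2,1,2), (2,2,0), (2,2,2)
claimed∖TSO = {(2,0,0)}

spurious: T1.a=2 T1.b=0 T2.a=0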